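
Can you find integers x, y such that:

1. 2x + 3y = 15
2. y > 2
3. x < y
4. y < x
No

A contradictory subset is {x < y, y < x}. No integer assignment can satisfy these jointly:

  - x < y: bounds one variable relative to another variable
  - y < x: bounds one variable relative to another variable

Direct contradiction: y > x and x > y cannot both hold.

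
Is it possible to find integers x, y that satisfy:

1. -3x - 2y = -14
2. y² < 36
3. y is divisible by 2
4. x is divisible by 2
Yes

Take x = 6, y = -2. Substituting into each constraint:
  (1) -3(6) - 2(-2) = -14 ✓
  (2) y² = (-2)² = 4, and 4 < 36 ✓
  (3) -2 = 2 × -1, remainder 0 ✓
  (4) 6 = 2 × 3, remainder 0 ✓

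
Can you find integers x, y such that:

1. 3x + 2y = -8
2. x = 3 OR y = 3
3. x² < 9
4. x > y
No

The full constraint system is jointly infeasible over the integers. Each constraint and what it forces:

  - 3x + 2y = -8: is a linear equation tying the variables together
  - x = 3 OR y = 3: forces a choice: either x = 3 or y = 3
  - x² < 9: restricts x to |x| ≤ 2
  - x > y: bounds one variable relative to another variable

Split on the disjunction (x = 3 OR y = 3):
  • If x = 3: this contradicts x² < 9, which requires |x| ≤ 2.
  • If y = 3: with y = 3, every remaining term of the linear equation is divisible by 3, so the left side is ≡ 0 (mod 3); but the right side -14 ≡ 1 (mod 3). No integers can satisfy it.
Both branches are infeasible, so the system has no integer solution.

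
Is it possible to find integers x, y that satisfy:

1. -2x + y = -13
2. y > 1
Yes

Take x = 8, y = 3. Substituting into each constraint:
  (1) -2(8) + 3 = -13 ✓
  (2) 3 > 1 ✓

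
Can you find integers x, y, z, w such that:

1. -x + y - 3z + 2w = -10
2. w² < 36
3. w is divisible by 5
Yes

Take x = 0, y = -10, z = 0, w = 0. Substituting into each constraint:
  (1) 0 + (-10) - 3(0) + 2(0) = -10 ✓
  (2) w² = (0)² = 0, and 0 < 36 ✓
  (3) 0 = 5 × 0, remainder 0 ✓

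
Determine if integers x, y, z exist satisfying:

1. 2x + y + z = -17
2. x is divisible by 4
Yes

Take x = 0, y = -17, z = 0. Substituting into each constraint:
  (1) 2(0) + (-17) + 0 = -17 ✓
  (2) 0 = 4 × 0, remainder 0 ✓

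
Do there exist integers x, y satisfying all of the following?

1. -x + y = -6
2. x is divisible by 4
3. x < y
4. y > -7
No

A contradictory subset is {-x + y = -6, x < y}. No integer assignment can satisfy these jointly:

  - -x + y = -6: is a linear equation tying the variables together
  - x < y: bounds one variable relative to another variable

From the equation, x − y = 6, i.e. y − x = -6; but y > x requires y − x ≥ 1. Contradiction.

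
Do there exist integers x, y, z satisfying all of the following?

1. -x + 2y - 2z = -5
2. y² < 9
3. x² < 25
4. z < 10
Yes

Take x = 1, y = -2, z = 0. Substituting into each constraint:
  (1) (-1) + 2(-2) - 2(0) = -5 ✓
  (2) y² = (-2)² = 4, and 4 < 9 ✓
  (3) x² = (1)² = 1, and 1 < 25 ✓
  (4) 0 < 10 ✓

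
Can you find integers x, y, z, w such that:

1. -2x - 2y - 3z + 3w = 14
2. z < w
Yes

Take x = -4, y = 0, z = 0, w = 2. Substituting into each constraint:
  (1) -2(-4) - 2(0) - 3(0) + 3(2) = 14 ✓
  (2) 0 < 2 ✓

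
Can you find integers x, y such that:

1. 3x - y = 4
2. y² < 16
Yes

Take x = 2, y = 2. Substituting into each constraint:
  (1) 3(2) + (-2) = 4 ✓
  (2) y² = (2)² = 4, and 4 < 16 ✓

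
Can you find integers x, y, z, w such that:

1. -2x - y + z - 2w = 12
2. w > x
Yes

Take x = 0, y = -14, z = 0, w = 1. Substituting into each constraint:
  (1) -2(0) + 14 + 0 - 2(1) = 12 ✓
  (2) 1 > 0 ✓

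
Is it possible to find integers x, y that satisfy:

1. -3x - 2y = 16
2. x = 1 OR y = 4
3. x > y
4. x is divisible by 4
No

A contradictory subset is {-3x - 2y = 16, x = 1 OR y = 4, x > y}. No integer assignment can satisfy these jointly:

  - -3x - 2y = 16: is a linear equation tying the variables together
  - x = 1 OR y = 4: forces a choice: either x = 1 or y = 4
  - x > y: bounds one variable relative to another variable

Split on the disjunction (x = 1 OR y = 4):
  • If x = 1: with x = 1, every remaining term of the linear equation is divisible by 2, so the left side is ≡ 0 (mod 2); but the right side 19 ≡ 1 (mod 2). No integers can satisfy it.
  • If y = 4: the equation forces x = -8, giving (y, x) = (4, -8), which violates x > y.
Both branches are infeasible, so the system has no integer solution.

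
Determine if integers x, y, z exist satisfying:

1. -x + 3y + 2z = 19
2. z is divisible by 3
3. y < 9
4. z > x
Yes

Take x = -1, y = 6, z = 0. Substituting into each constraint:
  (1) 1 + 3(6) + 2(0) = 19 ✓
  (2) 0 = 3 × 0, remainder 0 ✓
  (3) 6 < 9 ✓
  (4) 0 > -1 ✓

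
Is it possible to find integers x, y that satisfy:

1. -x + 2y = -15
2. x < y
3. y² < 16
No

The full constraint system is jointly infeasible over the integers. Each constraint and what it forces:

  - -x + 2y = -15: is a linear equation tying the variables together
  - x < y: bounds one variable relative to another variable
  - y² < 16: restricts y to |y| ≤ 3

Propagating the comparison: x < y and y ≤ 3 give x ≤ 2. Range argument: with x ∈ [−∞, 2], y ∈ [-3, 3], the left side of the equation is at least -8, but the right side is -15 < -8. No integer solution exists.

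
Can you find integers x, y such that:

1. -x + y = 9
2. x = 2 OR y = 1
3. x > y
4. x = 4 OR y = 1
No

A contradictory subset is {-x + y = 9, x > y}. No integer assignment can satisfy these jointly:

  - -x + y = 9: is a linear equation tying the variables together
  - x > y: bounds one variable relative to another variable

From the equation, x − y = -9, i.e. x − y = -9; but x > y requires x − y ≥ 1. Contradiction.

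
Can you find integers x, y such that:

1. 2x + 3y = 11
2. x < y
Yes

Take x = 1, y = 3. Substituting into each constraint:
  (1) 2(1) + 3(3) = 11 ✓
  (2) 1 < 3 ✓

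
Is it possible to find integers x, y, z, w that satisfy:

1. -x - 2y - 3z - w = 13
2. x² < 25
Yes

Take x = 0, y = 0, z = 0, w = -13. Substituting into each constraint:
  (1) 0 - 2(0) - 3(0) + 13 = 13 ✓
  (2) x² = (0)² = 0, and 0 < 25 ✓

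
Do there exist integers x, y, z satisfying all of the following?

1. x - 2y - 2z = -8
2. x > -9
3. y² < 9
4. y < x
Yes

Take x = 0, y = -1, z = 5. Substituting into each constraint:
  (1) 0 - 2(-1) - 2(5) = -8 ✓
  (2) 0 > -9 ✓
  (3) y² = (-1)² = 1, and 1 < 9 ✓
  (4) -1 < 0 ✓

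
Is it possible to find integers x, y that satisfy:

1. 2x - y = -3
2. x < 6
Yes

Take x = -1, y = 1. Substituting into each constraint:
  (1) 2(-1) + (-1) = -3 ✓
  (2) -1 < 6 ✓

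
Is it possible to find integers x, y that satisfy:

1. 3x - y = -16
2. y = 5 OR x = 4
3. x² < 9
No

The full constraint system is jointly infeasible over the integers. Each constraint and what it forces:

  - 3x - y = -16: is a linear equation tying the variables together
  - y = 5 OR x = 4: forces a choice: either y = 5 or x = 4
  - x² < 9: restricts x to |x| ≤ 2

Split on the disjunction (y = 5 OR x = 4):
  • If y = 5: with y = 5, every remaining term of the linear equation is divisible by 3, so the left side is ≡ 0 (mod 3); but the right side -11 ≡ 1 (mod 3). No integers can satisfy it.
  • If x = 4: this contradicts x² < 9, which requires |x| ≤ 2.
Both branches are infeasible, so the system has no integer solution.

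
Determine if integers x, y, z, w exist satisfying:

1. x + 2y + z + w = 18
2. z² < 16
Yes

Take x = 18, y = 0, z = 0, w = 0. Substituting into each constraint:
  (1) 18 + 2(0) + 0 + 0 = 18 ✓
  (2) z² = (0)² = 0, and 0 < 16 ✓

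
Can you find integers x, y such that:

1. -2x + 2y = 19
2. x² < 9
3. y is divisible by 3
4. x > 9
No

Even the single constraint (-2x + 2y = 19) is infeasible over the integers.

  - -2x + 2y = 19: every term on the left is divisible by 2, so the LHS ≡ 0 (mod 2), but the RHS 19 is not — no integer solution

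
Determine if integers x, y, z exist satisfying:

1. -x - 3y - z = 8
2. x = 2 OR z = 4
Yes

Take x = -12, y = 0, z = 4. Substituting into each constraint:
  (1) 12 - 3(0) + (-4) = 8 ✓
  (2) z = 4, target 4 ✓ (second branch holds)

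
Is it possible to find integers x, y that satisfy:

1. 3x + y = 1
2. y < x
Yes

Take x = 1, y = -2. Substituting into each constraint:
  (1) 3(1) + (-2) = 1 ✓
  (2) -2 < 1 ✓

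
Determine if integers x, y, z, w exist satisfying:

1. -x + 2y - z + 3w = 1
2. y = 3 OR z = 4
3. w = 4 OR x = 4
Yes

Take x = 4, y = 0, z = 4, w = 3. Substituting into each constraint:
  (1) (-4) + 2(0) + (-4) + 3(3) = 1 ✓
  (2) z = 4, target 4 ✓ (second branch holds)
  (3) x = 4, target 4 ✓ (second branch holds)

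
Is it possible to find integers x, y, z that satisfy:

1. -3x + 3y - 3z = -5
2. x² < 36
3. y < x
No

Even the single constraint (-3x + 3y - 3z = -5) is infeasible over the integers.

  - -3x + 3y - 3z = -5: every term on the left is divisible by 3, so the LHS ≡ 0 (mod 3), but the RHS -5 is not — no integer solution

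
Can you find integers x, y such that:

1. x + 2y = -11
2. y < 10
Yes

Take x = 1, y = -6. Substituting into each constraint:
  (1) 1 + 2(-6) = -11 ✓
  (2) -6 < 10 ✓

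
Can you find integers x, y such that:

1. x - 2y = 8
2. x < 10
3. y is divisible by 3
Yes

Take x = 8, y = 0. Substituting into each constraint:
  (1) 8 - 2(0) = 8 ✓
  (2) 8 < 10 ✓
  (3) 0 = 3 × 0, remainder 0 ✓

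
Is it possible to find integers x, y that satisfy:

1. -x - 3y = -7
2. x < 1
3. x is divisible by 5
Yes

Take x = -5, y = 4. Substituting into each constraint:
  (1) 5 - 3(4) = -7 ✓
  (2) -5 < 1 ✓
  (3) -5 = 5 × -1, remainder 0 ✓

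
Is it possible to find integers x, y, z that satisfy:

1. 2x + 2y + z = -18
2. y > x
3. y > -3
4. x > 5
Yes

Take x = 6, y = 7, z = -44. Substituting into each constraint:
  (1) 2(6) + 2(7) + (-44) = -18 ✓
  (2) 7 > 6 ✓
  (3) 7 > -3 ✓
  (4) 6 > 5 ✓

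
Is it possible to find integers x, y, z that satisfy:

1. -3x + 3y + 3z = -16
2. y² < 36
No

Even the single constraint (-3x + 3y + 3z = -16) is infeasible over the integers.

  - -3x + 3y + 3z = -16: every term on the left is divisible by 3, so the LHS ≡ 0 (mod 3), but the RHS -16 is not — no integer solution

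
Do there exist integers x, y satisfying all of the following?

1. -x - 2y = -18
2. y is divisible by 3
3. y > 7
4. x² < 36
Yes

Take x = 0, y = 9. Substituting into each constraint:
  (1) 0 - 2(9) = -18 ✓
  (2) 9 = 3 × 3, remainder 0 ✓
  (3) 9 > 7 ✓
  (4) x² = (0)² = 0, and 0 < 36 ✓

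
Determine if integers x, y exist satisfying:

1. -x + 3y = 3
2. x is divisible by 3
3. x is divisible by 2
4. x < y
Yes

Take x = 0, y = 1. Substituting into each constraint:
  (1) 0 + 3(1) = 3 ✓
  (2) 0 = 3 × 0, remainder 0 ✓
  (3) 0 = 2 × 0, remainder 0 ✓
  (4) 0 < 1 ✓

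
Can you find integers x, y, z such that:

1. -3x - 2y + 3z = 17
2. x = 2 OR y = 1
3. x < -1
No

The full constraint system is jointly infeasible over the integers. Each constraint and what it forces:

  - -3x - 2y + 3z = 17: is a linear equation tying the variables together
  - x = 2 OR y = 1: forces a choice: either x = 2 or y = 1
  - x < -1: bounds one variable relative to a constant

Split on the disjunction (x = 2 OR y = 1):
  • If x = 2: this contradicts the bound x ≤ -2.
  • If y = 1: with y = 1, every remaining term of the linear equation is divisible by 3, so the left side is ≡ 0 (mod 3); but the right side 19 ≡ 1 (mod 3). No integers can satisfy it.
Both branches are infeasible, so the system has no integer solution.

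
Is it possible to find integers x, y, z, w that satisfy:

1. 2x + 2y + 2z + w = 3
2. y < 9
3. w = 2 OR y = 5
Yes

Take x = 0, y = 5, z = -5, w = 3. Substituting into each constraint:
  (1) 2(0) + 2(5) + 2(-5) + 3 = 3 ✓
  (2) 5 < 9 ✓
  (3) y = 5, target 5 ✓ (second branch holds)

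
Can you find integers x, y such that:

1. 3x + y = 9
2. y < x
Yes

Take x = 3, y = 0. Substituting into each constraint:
  (1) 3(3) + 0 = 9 ✓
  (2) 0 < 3 ✓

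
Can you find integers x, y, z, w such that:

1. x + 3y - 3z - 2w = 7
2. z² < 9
Yes

Take x = 1, y = 0, z = -2, w = 0. Substituting into each constraint:
  (1) 1 + 3(0) - 3(-2) - 2(0) = 7 ✓
  (2) z² = (-2)² = 4, and 4 < 9 ✓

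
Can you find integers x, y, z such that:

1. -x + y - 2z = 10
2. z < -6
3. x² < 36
Yes

Take x = 4, y = 0, z = -7. Substituting into each constraint:
  (1) (-4) + 0 - 2(-7) = 10 ✓
  (2) -7 < -6 ✓
  (3) x² = (4)² = 16, and 16 < 36 ✓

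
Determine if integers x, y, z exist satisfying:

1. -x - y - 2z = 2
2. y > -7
Yes

Take x = 0, y = 0, z = -1. Substituting into each constraint:
  (1) 0 + 0 - 2(-1) = 2 ✓
  (2) 0 > -7 ✓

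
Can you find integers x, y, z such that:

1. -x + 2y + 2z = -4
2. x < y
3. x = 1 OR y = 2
Yes

Take x = 0, y = 2, z = -4. Substituting into each constraint:
  (1) 0 + 2(2) + 2(-4) = -4 ✓
  (2) 0 < 2 ✓
  (3) y = 2, target 2 ✓ (second branch holds)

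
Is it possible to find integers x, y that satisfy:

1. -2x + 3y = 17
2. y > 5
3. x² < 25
Yes

Take x = 2, y = 7. Substituting into each constraint:
  (1) -2(2) + 3(7) = 17 ✓
  (2) 7 > 5 ✓
  (3) x² = (2)² = 4, and 4 < 25 ✓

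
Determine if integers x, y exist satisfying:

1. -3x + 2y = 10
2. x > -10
Yes

Take x = -2, y = 2. Substituting into each constraint:
  (1) -3(-2) + 2(2) = 10 ✓
  (2) -2 > -10 ✓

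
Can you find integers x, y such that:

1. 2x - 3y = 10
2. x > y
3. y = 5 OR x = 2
Yes

Take x = 2, y = -2. Substituting into each constraint:
  (1) 2(2) - 3(-2) = 10 ✓
  (2) 2 > -2 ✓
  (3) x = 2, target 2 ✓ (second branch holds)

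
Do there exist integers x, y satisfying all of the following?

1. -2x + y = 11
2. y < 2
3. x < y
Yes

Take x = -5, y = 1. Substituting into each constraint:
  (1) -2(-5) + 1 = 11 ✓
  (2) 1 < 2 ✓
  (3) -5 < 1 ✓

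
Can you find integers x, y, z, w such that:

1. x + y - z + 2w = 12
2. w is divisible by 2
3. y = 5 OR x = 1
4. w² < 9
Yes

Take x = 0, y = 5, z = -7, w = 0. Substituting into each constraint:
  (1) 0 + 5 + 7 + 2(0) = 12 ✓
  (2) 0 = 2 × 0, remainder 0 ✓
  (3) y = 5, target 5 ✓ (first branch holds)
  (4) w² = (0)² = 0, and 0 < 9 ✓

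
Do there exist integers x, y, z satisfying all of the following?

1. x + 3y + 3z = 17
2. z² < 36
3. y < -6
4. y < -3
Yes

Take x = 38, y = -7, z = 0. Substituting into each constraint:
  (1) 38 + 3(-7) + 3(0) = 17 ✓
  (2) z² = (0)² = 0, and 0 < 36 ✓
  (3) -7 < -6 ✓
  (4) -7 < -3 ✓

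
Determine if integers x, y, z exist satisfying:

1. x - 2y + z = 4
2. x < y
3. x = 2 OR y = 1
Yes

Take x = 2, y = 3, z = 8. Substituting into each constraint:
  (1) 2 - 2(3) + 8 = 4 ✓
  (2) 2 < 3 ✓
  (3) x = 2, target 2 ✓ (first branch holds)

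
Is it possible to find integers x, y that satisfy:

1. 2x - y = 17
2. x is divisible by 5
Yes

Take x = 0, y = -17. Substituting into each constraint:
  (1) 2(0) + 17 = 17 ✓
  (2) 0 = 5 × 0, remainder 0 ✓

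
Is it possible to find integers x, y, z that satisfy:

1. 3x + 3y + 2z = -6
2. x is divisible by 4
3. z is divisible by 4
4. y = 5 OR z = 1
No

The full constraint system is jointly infeasible over the integers. Each constraint and what it forces:

  - 3x + 3y + 2z = -6: is a linear equation tying the variables together
  - x is divisible by 4: restricts x to multiples of 4
  - z is divisible by 4: restricts z to multiples of 4
  - y = 5 OR z = 1: forces a choice: either y = 5 or z = 1

Split on the disjunction (y = 5 OR z = 1):
  • If y = 5: with y = 5, writing x = 4x' and writing z = 4z', every remaining term of the linear equation is divisible by 4, so the left side is ≡ 0 (mod 4); but the right side -21 ≡ 3 (mod 4). No integers can satisfy it.
  • If z = 1: this contradicts the divisibility constraint — 1 is not a multiple of 4.
Both branches are infeasible, so the system has no integer solution.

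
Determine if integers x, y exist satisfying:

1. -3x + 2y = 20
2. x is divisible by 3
Yes

Take x = 0, y = 10. Substituting into each constraint:
  (1) -3(0) + 2(10) = 20 ✓
  (2) 0 = 3 × 0, remainder 0 ✓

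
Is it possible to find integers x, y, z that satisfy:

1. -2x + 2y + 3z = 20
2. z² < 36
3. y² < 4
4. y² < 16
Yes

Take x = -10, y = 0, z = 0. Substituting into each constraint:
  (1) -2(-10) + 2(0) + 3(0) = 20 ✓
  (2) z² = (0)² = 0, and 0 < 36 ✓
  (3) y² = (0)² = 0, and 0 < 4 ✓
  (4) y² = (0)² = 0, and 0 < 16 ✓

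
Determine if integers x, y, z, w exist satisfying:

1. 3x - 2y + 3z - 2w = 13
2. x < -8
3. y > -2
Yes

Take x = -9, y = 0, z = 0, w = -20. Substituting into each constraint:
  (1) 3(-9) - 2(0) + 3(0) - 2(-20) = 13 ✓
  (2) -9 < -8 ✓
  (3) 0 > -2 ✓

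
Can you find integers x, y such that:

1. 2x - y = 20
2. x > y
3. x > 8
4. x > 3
Yes

Take x = 10, y = 0. Substituting into each constraint:
  (1) 2(10) + 0 = 20 ✓
  (2) 10 > 0 ✓
  (3) 10 > 8 ✓
  (4) 10 > 3 ✓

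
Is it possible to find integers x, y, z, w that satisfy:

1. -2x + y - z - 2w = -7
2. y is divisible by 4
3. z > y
Yes

Take x = 3, y = 0, z = 1, w = 0. Substituting into each constraint:
  (1) -2(3) + 0 + (-1) - 2(0) = -7 ✓
  (2) 0 = 4 × 0, remainder 0 ✓
  (3) 1 > 0 ✓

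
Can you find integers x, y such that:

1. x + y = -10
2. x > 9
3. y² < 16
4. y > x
No

A contradictory subset is {x + y = -10, x > 9, y > x}. No integer assignment can satisfy these jointly:

  - x + y = -10: is a linear equation tying the variables together
  - x > 9: bounds one variable relative to a constant
  - y > x: bounds one variable relative to another variable

Propagating the comparison: y > x and x ≥ 10 give y ≥ 11. Range argument: with x ∈ [10, ∞], y ∈ [11, ∞], the left side of the equation is at least 21, but the right side is -10 < 21. No integer solution exists.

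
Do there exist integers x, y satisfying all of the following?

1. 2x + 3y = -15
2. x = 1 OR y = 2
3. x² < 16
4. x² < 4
No

A contradictory subset is {2x + 3y = -15, x = 1 OR y = 2}. No integer assignment can satisfy these jointly:

  - 2x + 3y = -15: is a linear equation tying the variables together
  - x = 1 OR y = 2: forces a choice: either x = 1 or y = 2

Split on the disjunction (x = 1 OR y = 2):
  • If x = 1: with x = 1, every remaining term of the linear equation is divisible by 3, so the left side is ≡ 0 (mod 3); but the right side -17 ≡ 1 (mod 3). No integers can satisfy it.
  • If y = 2: with y = 2, every remaining term of the linear equation is divisible by 2, so the left side is ≡ 0 (mod 2); but the right side -21 ≡ 1 (mod 2). No integers can satisfy it.
Both branches are infeasible, so the system has no integer solution.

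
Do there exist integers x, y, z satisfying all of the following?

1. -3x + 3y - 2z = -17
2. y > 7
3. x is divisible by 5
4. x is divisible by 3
Yes

Take x = 0, y = 9, z = 22. Substituting into each constraint:
  (1) -3(0) + 3(9) - 2(22) = -17 ✓
  (2) 9 > 7 ✓
  (3) 0 = 5 × 0, remainder 0 ✓
  (4) 0 = 3 × 0, remainder 0 ✓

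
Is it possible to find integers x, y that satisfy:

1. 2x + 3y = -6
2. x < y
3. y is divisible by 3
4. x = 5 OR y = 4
No

The full constraint system is jointly infeasible over the integers. Each constraint and what it forces:

  - 2x + 3y = -6: is a linear equation tying the variables together
  - x < y: bounds one variable relative to another variable
  - y is divisible by 3: restricts y to multiples of 3
  - x = 5 OR y = 4: forces a choice: either x = 5 or y = 4

Split on the disjunction (x = 5 OR y = 4):
  • If x = 5: with x = 5, writing y = 3y', every remaining term of the linear equation is divisible by 9, so the left side is ≡ 0 (mod 9); but the right side -16 ≡ 2 (mod 9). No integers can satisfy it.
  • If y = 4: this contradicts the divisibility constraint — 4 is not a multiple of 3.
Both branches are infeasible, so the system has no integer solution.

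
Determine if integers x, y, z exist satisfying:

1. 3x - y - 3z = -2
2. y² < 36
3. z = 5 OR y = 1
Yes

Take x = 5, y = 2, z = 5. Substituting into each constraint:
  (1) 3(5) + (-2) - 3(5) = -2 ✓
  (2) y² = (2)² = 4, and 4 < 36 ✓
  (3) z = 5, target 5 ✓ (first branch holds)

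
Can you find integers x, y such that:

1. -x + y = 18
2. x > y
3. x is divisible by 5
No

A contradictory subset is {-x + y = 18, x > y}. No integer assignment can satisfy these jointly:

  - -x + y = 18: is a linear equation tying the variables together
  - x > y: bounds one variable relative to another variable

From the equation, x − y = -18, i.e. x − y = -18; but x > y requires x − y ≥ 1. Contradiction.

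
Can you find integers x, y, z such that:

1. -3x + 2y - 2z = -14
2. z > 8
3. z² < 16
No

A contradictory subset is {z > 8, z² < 16}. No integer assignment can satisfy these jointly:

  - z > 8: bounds one variable relative to a constant
  - z² < 16: restricts z to |z| ≤ 3

Direct contradiction: the bounds on z require z ≥ 9 and z ≤ 3 simultaneously, which is empty.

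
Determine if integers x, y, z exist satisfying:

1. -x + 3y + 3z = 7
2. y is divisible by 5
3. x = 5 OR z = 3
Yes

Take x = 2, y = 0, z = 3. Substituting into each constraint:
  (1) (-2) + 3(0) + 3(3) = 7 ✓
  (2) 0 = 5 × 0, remainder 0 ✓
  (3) z = 3, target 3 ✓ (second branch holds)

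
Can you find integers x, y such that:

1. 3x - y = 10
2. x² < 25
Yes

Take x = 0, y = -10. Substituting into each constraint:
  (1) 3(0) + 10 = 10 ✓
  (2) x² = (0)² = 0, and 0 < 25 ✓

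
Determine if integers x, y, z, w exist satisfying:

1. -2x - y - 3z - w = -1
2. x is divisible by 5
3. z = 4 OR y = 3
Yes

Take x = 0, y = 0, z = 4, w = -11. Substituting into each constraint:
  (1) -2(0) + 0 - 3(4) + 11 = -1 ✓
  (2) 0 = 5 × 0, remainder 0 ✓
  (3) z = 4, target 4 ✓ (first branch holds)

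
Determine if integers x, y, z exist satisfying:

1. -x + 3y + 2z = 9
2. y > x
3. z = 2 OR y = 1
Yes

Take x = 1, y = 2, z = 2. Substituting into each constraint:
  (1) (-1) + 3(2) + 2(2) = 9 ✓
  (2) 2 > 1 ✓
  (3) z = 2, target 2 ✓ (first branch holds)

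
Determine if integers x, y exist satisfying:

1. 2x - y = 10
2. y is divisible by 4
Yes

Take x = 5, y = 0. Substituting into each constraint:
  (1) 2(5) + 0 = 10 ✓
  (2) 0 = 4 × 0, remainder 0 ✓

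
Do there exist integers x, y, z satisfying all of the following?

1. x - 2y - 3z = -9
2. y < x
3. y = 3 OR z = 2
Yes

Take x = 6, y = 3, z = 3. Substituting into each constraint:
  (1) 6 - 2(3) - 3(3) = -9 ✓
  (2) 3 < 6 ✓
  (3) y = 3, target 3 ✓ (first branch holds)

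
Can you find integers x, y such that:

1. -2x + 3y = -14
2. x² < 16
Yes

Take x = 1, y = -4. Substituting into each constraint:
  (1) -2(1) + 3(-4) = -14 ✓
  (2) x² = (1)² = 1, and 1 < 16 ✓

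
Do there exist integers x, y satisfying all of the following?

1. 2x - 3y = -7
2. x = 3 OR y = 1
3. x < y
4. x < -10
No

A contradictory subset is {2x - 3y = -7, x = 3 OR y = 1, x < -10}. No integer assignment can satisfy these jointly:

  - 2x - 3y = -7: is a linear equation tying the variables together
  - x = 3 OR y = 1: forces a choice: either x = 3 or y = 1
  - x < -10: bounds one variable relative to a constant

Split on the disjunction (x = 3 OR y = 1):
  • If x = 3: this contradicts the bound x ≤ -11.
  • If y = 1: the equation forces x = -2, which contradicts the bound x ≤ -11.
Both branches are infeasible, so the system has no integer solution.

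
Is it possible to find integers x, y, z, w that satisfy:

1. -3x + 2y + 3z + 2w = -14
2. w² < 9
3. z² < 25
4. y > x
Yes

Take x = 16, y = 17, z = 0, w = 0. Substituting into each constraint:
  (1) -3(16) + 2(17) + 3(0) + 2(0) = -14 ✓
  (2) w² = (0)² = 0, and 0 < 9 ✓
  (3) z² = (0)² = 0, and 0 < 25 ✓
  (4) 17 > 16 ✓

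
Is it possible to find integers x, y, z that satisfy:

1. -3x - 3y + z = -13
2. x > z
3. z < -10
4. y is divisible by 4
Yes

Take x = 0, y = 0, z = -13. Substituting into each constraint:
  (1) -3(0) - 3(0) + (-13) = -13 ✓
  (2) 0 > -13 ✓
  (3) -13 < -10 ✓
  (4) 0 = 4 × 0, remainder 0 ✓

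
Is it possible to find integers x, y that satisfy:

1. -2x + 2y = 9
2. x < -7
No

Even the single constraint (-2x + 2y = 9) is infeasible over the integers.

  - -2x + 2y = 9: every term on the left is divisible by 2, so the LHS ≡ 0 (mod 2), but the RHS 9 is not — no integer solution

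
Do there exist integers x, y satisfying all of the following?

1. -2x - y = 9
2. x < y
Yes

Take x = -5, y = 1. Substituting into each constraint:
  (1) -2(-5) + (-1) = 9 ✓
  (2) -5 < 1 ✓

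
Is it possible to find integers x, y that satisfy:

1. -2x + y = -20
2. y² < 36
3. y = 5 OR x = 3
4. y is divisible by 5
No

A contradictory subset is {-2x + y = -20, y = 5 OR x = 3, y is divisible by 5}. No integer assignment can satisfy these jointly:

  - -2x + y = -20: is a linear equation tying the variables together
  - y = 5 OR x = 3: forces a choice: either y = 5 or x = 3
  - y is divisible by 5: restricts y to multiples of 5

Split on the disjunction (y = 5 OR x = 3):
  • If y = 5: with y = 5, every remaining term of the linear equation is divisible by 2, so the left side is ≡ 0 (mod 2); but the right side -25 ≡ 1 (mod 2). No integers can satisfy it.
  • If x = 3: with x = 3, writing y = 5y', every remaining term of the linear equation is divisible by 5, so the left side is ≡ 0 (mod 5); but the right side -14 ≡ 1 (mod 5). No integers can satisfy it.
Both branches are infeasible, so the system has no integer solution.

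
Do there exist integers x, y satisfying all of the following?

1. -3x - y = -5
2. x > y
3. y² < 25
Yes

Take x = 2, y = -1. Substituting into each constraint:
  (1) -3(2) + 1 = -5 ✓
  (2) 2 > -1 ✓
  (3) y² = (-1)² = 1, and 1 < 25 ✓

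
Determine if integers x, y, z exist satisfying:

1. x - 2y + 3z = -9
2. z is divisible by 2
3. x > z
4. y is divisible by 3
Yes

Take x = 3, y = 6, z = 0. Substituting into each constraint:
  (1) 3 - 2(6) + 3(0) = -9 ✓
  (2) 0 = 2 × 0, remainder 0 ✓
  (3) 3 > 0 ✓
  (4) 6 = 3 × 2, remainder 0 ✓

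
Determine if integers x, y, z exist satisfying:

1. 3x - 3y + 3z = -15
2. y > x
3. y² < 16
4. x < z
Yes

Take x = -3, y = 0, z = -2. Substituting into each constraint:
  (1) 3(-3) - 3(0) + 3(-2) = -15 ✓
  (2) 0 > -3 ✓
  (3) y² = (0)² = 0, and 0 < 16 ✓
  (4) -3 < -2 ✓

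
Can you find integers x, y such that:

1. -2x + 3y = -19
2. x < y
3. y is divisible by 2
No

A contradictory subset is {-2x + 3y = -19, y is divisible by 2}. No integer assignment can satisfy these jointly:

  - -2x + 3y = -19: is a linear equation tying the variables together
  - y is divisible by 2: restricts y to multiples of 2

Modular obstruction: writing y = 2y', every remaining term of the linear equation is divisible by 2, so the left side is ≡ 0 (mod 2); but the right side -19 ≡ 1 (mod 2). No integers can satisfy it.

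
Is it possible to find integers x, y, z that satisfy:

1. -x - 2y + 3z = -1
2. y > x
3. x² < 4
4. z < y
Yes

Take x = 0, y = 2, z = 1. Substituting into each constraint:
  (1) 0 - 2(2) + 3(1) = -1 ✓
  (2) 2 > 0 ✓
  (3) x² = (0)² = 0, and 0 < 4 ✓
  (4) 1 < 2 ✓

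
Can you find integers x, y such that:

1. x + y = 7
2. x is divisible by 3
Yes

Take x = 0, y = 7. Substituting into each constraint:
  (1) 0 + 7 = 7 ✓
  (2) 0 = 3 × 0, remainder 0 ✓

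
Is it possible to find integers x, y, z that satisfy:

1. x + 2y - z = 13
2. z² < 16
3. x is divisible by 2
Yes

Take x = 0, y = 7, z = 1. Substituting into each constraint:
  (1) 0 + 2(7) + (-1) = 13 ✓
  (2) z² = (1)² = 1, and 1 < 16 ✓
  (3) 0 = 2 × 0, remainder 0 ✓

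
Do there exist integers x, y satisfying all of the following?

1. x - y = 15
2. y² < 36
Yes

Take x = 15, y = 0. Substituting into each constraint:
  (1) 15 + 0 = 15 ✓
  (2) y² = (0)² = 0, and 0 < 36 ✓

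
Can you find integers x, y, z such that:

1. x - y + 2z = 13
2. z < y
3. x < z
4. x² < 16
Yes

Take x = 0, y = 15, z = 14. Substituting into each constraint:
  (1) 0 + (-15) + 2(14) = 13 ✓
  (2) 14 < 15 ✓
  (3) 0 < 14 ✓
  (4) x² = (0)² = 0, and 0 < 16 ✓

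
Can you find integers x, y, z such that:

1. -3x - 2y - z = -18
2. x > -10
Yes

Take x = 6, y = 0, z = 0. Substituting into each constraint:
  (1) -3(6) - 2(0) + 0 = -18 ✓
  (2) 6 > -10 ✓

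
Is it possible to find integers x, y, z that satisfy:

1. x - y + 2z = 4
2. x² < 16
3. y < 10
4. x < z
Yes

Take x = 0, y = -2, z = 1. Substituting into each constraint:
  (1) 0 + 2 + 2(1) = 4 ✓
  (2) x² = (0)² = 0, and 0 < 16 ✓
  (3) -2 < 10 ✓
  (4) 0 < 1 ✓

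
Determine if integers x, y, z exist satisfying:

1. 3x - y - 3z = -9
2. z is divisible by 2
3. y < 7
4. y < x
Yes

Take x = 1, y = 0, z = 4. Substituting into each constraint:
  (1) 3(1) + 0 - 3(4) = -9 ✓
  (2) 4 = 2 × 2, remainder 0 ✓
  (3) 0 < 7 ✓
  (4) 0 < 1 ✓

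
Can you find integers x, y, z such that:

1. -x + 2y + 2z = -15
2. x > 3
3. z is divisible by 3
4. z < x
Yes

Take x = 5, y = -5, z = 0. Substituting into each constraint:
  (1) (-5) + 2(-5) + 2(0) = -15 ✓
  (2) 5 > 3 ✓
  (3) 0 = 3 × 0, remainder 0 ✓
  (4) 0 < 5 ✓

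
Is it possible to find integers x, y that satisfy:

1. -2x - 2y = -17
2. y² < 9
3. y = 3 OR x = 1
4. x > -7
No

Even the single constraint (-2x - 2y = -17) is infeasible over the integers.

  - -2x - 2y = -17: every term on the left is divisible by 2, so the LHS ≡ 0 (mod 2), but the RHS -17 is not — no integer solution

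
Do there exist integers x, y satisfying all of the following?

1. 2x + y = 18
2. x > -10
Yes

Take x = 9, y = 0. Substituting into each constraint:
  (1) 2(9) + 0 = 18 ✓
  (2) 9 > -10 ✓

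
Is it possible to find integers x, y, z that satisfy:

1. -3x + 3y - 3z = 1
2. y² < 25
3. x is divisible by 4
No

Even the single constraint (-3x + 3y - 3z = 1) is infeasible over the integers.

  - -3x + 3y - 3z = 1: every term on the left is divisible by 3, so the LHS ≡ 0 (mod 3), but the RHS 1 is not — no integer solution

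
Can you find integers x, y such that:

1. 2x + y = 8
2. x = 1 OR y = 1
Yes

Take x = 1, y = 6. Substituting into each constraint:
  (1) 2(1) + 6 = 8 ✓
  (2) x = 1, target 1 ✓ (first branch holds)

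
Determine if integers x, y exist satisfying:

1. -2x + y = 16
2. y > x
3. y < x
No

A contradictory subset is {y > x, y < x}. No integer assignment can satisfy these jointly:

  - y > x: bounds one variable relative to another variable
  - y < x: bounds one variable relative to another variable

Direct contradiction: y > x and x > y cannot both hold.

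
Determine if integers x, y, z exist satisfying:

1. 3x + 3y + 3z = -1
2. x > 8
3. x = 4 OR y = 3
No

Even the single constraint (3x + 3y + 3z = -1) is infeasible over the integers.

  - 3x + 3y + 3z = -1: every term on the left is divisible by 3, so the LHS ≡ 0 (mod 3), but the RHS -1 is not — no integer solution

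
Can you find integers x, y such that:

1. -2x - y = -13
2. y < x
Yes

Take x = 5, y = 3. Substituting into each constraint:
  (1) -2(5) + (-3) = -13 ✓
  (2) 3 < 5 ✓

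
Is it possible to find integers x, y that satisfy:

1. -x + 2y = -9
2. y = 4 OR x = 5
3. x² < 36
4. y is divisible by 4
No

The full constraint system is jointly infeasible over the integers. Each constraint and what it forces:

  - -x + 2y = -9: is a linear equation tying the variables together
  - y = 4 OR x = 5: forces a choice: either y = 4 or x = 5
  - x² < 36: restricts x to |x| ≤ 5
  - y is divisible by 4: restricts y to multiples of 4

Split on the disjunction (y = 4 OR x = 5):
  • If y = 4: the equation forces x = 17, but x² < 36 requires |x| ≤ 5.
  • If x = 5: with x = 5, writing y = 4y', every remaining term of the linear equation is divisible by 8, so the left side is ≡ 0 (mod 8); but the right side -4 ≡ 4 (mod 8). No integers can satisfy it.
Both branches are infeasible, so the system has no integer solution.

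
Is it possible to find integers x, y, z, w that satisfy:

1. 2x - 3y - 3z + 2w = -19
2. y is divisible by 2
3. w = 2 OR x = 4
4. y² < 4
Yes

Take x = 4, y = 0, z = 1, w = -12. Substituting into each constraint:
  (1) 2(4) - 3(0) - 3(1) + 2(-12) = -19 ✓
  (2) 0 = 2 × 0, remainder 0 ✓
  (3) x = 4, target 4 ✓ (second branch holds)
  (4) y² = (0)² = 0, and 0 < 4 ✓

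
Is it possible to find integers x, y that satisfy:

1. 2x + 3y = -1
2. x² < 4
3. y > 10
No

The full constraint system is jointly infeasible over the integers. Each constraint and what it forces:

  - 2x + 3y = -1: is a linear equation tying the variables together
  - x² < 4: restricts x to |x| ≤ 1
  - y > 10: bounds one variable relative to a constant

Range argument: with x ∈ [-1, 1], y ∈ [11, ∞], the left side of the equation is at least 31, but the right side is -1 < 31. No integer solution exists.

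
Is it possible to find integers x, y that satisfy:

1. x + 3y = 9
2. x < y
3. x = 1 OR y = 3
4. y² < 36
Yes

Take x = 0, y = 3. Substituting into each constraint:
  (1) 0 + 3(3) = 9 ✓
  (2) 0 < 3 ✓
  (3) y = 3, target 3 ✓ (second branch holds)
  (4) y² = (3)² = 9, and 9 < 36 ✓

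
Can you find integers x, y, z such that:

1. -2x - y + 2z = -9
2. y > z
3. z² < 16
Yes

Take x = 4, y = 1, z = 0. Substituting into each constraint:
  (1) -2(4) + (-1) + 2(0) = -9 ✓
  (2) 1 > 0 ✓
  (3) z² = (0)² = 0, and 0 < 16 ✓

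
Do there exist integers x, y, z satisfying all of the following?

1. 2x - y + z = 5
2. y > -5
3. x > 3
Yes

Take x = 4, y = 0, z = -3. Substituting into each constraint:
  (1) 2(4) + 0 + (-3) = 5 ✓
  (2) 0 > -5 ✓
  (3) 4 > 3 ✓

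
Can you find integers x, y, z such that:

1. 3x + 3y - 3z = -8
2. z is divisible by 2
No

Even the single constraint (3x + 3y - 3z = -8) is infeasible over the integers.

  - 3x + 3y - 3z = -8: every term on the left is divisible by 3, so the LHS ≡ 0 (mod 3), but the RHS -8 is not — no integer solution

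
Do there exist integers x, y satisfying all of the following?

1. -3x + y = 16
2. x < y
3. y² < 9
Yes

Take x = -6, y = -2. Substituting into each constraint:
  (1) -3(-6) + (-2) = 16 ✓
  (2) -6 < -2 ✓
  (3) y² = (-2)² = 4, and 4 < 9 ✓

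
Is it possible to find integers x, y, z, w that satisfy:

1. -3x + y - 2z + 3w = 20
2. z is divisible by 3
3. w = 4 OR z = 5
Yes

Take x = -7, y = -1, z = 6, w = 4. Substituting into each constraint:
  (1) -3(-7) + (-1) - 2(6) + 3(4) = 20 ✓
  (2) 6 = 3 × 2, remainder 0 ✓
  (3) w = 4, target 4 ✓ (first branch holds)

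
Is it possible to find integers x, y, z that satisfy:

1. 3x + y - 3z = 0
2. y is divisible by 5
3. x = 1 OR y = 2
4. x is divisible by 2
No

A contradictory subset is {y is divisible by 5, x = 1 OR y = 2, x is divisible by 2}. No integer assignment can satisfy these jointly:

  - y is divisible by 5: restricts y to multiples of 5
  - x = 1 OR y = 2: forces a choice: either x = 1 or y = 2
  - x is divisible by 2: restricts x to multiples of 2

Split on the disjunction (x = 1 OR y = 2):
  • If x = 1: this contradicts the divisibility constraint — 1 is not a multiple of 2.
  • If y = 2: this contradicts the divisibility constraint — 2 is not a multiple of 5.
Both branches are infeasible, so the system has no integer solution.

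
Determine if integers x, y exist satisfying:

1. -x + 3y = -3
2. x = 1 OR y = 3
Yes

Take x = 12, y = 3. Substituting into each constraint:
  (1) (-12) + 3(3) = -3 ✓
  (2) y = 3, target 3 ✓ (second branch holds)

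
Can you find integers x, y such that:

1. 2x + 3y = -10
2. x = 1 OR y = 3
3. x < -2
No

The full constraint system is jointly infeasible over the integers. Each constraint and what it forces:

  - 2x + 3y = -10: is a linear equation tying the variables together
  - x = 1 OR y = 3: forces a choice: either x = 1 or y = 3
  - x < -2: bounds one variable relative to a constant

Split on the disjunction (x = 1 OR y = 3):
  • If x = 1: this contradicts the bound x ≤ -3.
  • If y = 3: with y = 3, every remaining term of the linear equation is divisible by 2, so the left side is ≡ 0 (mod 2); but the right side -19 ≡ 1 (mod 2). No integers can satisfy it.
Both branches are infeasible, so the system has no integer solution.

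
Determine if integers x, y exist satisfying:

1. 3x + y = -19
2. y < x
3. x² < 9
Yes

Take x = 0, y = -19. Substituting into each constraint:
  (1) 3(0) + (-19) = -19 ✓
  (2) -19 < 0 ✓
  (3) x² = (0)² = 0, and 0 < 9 ✓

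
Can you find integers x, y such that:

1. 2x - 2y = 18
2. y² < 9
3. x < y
No

A contradictory subset is {2x - 2y = 18, x < y}. No integer assignment can satisfy these jointly:

  - 2x - 2y = 18: is a linear equation tying the variables together
  - x < y: bounds one variable relative to another variable

From the equation, x − y = 9, i.e. y − x = -9; but y > x requires y − x ≥ 1. Contradiction.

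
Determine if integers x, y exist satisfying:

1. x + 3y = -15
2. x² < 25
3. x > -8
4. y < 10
Yes

Take x = 0, y = -5. Substituting into each constraint:
  (1) 0 + 3(-5) = -15 ✓
  (2) x² = (0)² = 0, and 0 < 25 ✓
  (3) 0 > -8 ✓
  (4) -5 < 10 ✓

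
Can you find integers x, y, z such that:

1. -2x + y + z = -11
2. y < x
Yes

Take x = 0, y = -1, z = -10. Substituting into each constraint:
  (1) -2(0) + (-1) + (-10) = -11 ✓
  (2) -1 < 0 ✓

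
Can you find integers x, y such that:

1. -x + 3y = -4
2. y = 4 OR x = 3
Yes

Take x = 16, y = 4. Substituting into each constraint:
  (1) (-16) + 3(4) = -4 ✓
  (2) y = 4, target 4 ✓ (first branch holds)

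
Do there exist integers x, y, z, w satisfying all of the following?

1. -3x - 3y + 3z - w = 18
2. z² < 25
Yes

Take x = 0, y = -6, z = 0, w = 0. Substituting into each constraint:
  (1) -3(0) - 3(-6) + 3(0) + 0 = 18 ✓
  (2) z² = (0)² = 0, and 0 < 25 ✓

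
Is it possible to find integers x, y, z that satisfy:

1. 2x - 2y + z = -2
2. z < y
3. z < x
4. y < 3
Yes

Take x = 1, y = 2, z = 0. Substituting into each constraint:
  (1) 2(1) - 2(2) + 0 = -2 ✓
  (2) 0 < 2 ✓
  (3) 0 < 1 ✓
  (4) 2 < 3 ✓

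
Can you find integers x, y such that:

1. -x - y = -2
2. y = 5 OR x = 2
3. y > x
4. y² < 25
No

The full constraint system is jointly infeasible over the integers. Each constraint and what it forces:

  - -x - y = -2: is a linear equation tying the variables together
  - y = 5 OR x = 2: forces a choice: either y = 5 or x = 2
  - y > x: bounds one variable relative to another variable
  - y² < 25: restricts y to |y| ≤ 4

Split on the disjunction (y = 5 OR x = 2):
  • If y = 5: this contradicts y² < 25, which requires |y| ≤ 4.
  • If x = 2: the equation forces y = 0, giving (x, y) = (2, 0), which violates y > x.
Both branches are infeasible, so the system has no integer solution.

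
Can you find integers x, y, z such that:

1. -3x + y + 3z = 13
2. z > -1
Yes

Take x = -4, y = 1, z = 0. Substituting into each constraint:
  (1) -3(-4) + 1 + 3(0) = 13 ✓
  (2) 0 > -1 ✓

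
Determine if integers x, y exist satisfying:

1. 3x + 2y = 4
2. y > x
Yes

Take x = 0, y = 2. Substituting into each constraint:
  (1) 3(0) + 2(2) = 4 ✓
  (2) 2 > 0 ✓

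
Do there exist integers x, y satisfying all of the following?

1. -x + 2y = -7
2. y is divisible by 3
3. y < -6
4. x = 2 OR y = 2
No

A contradictory subset is {-x + 2y = -7, y < -6, x = 2 OR y = 2}. No integer assignment can satisfy these jointly:

  - -x + 2y = -7: is a linear equation tying the variables together
  - y < -6: bounds one variable relative to a constant
  - x = 2 OR y = 2: forces a choice: either x = 2 or y = 2

Split on the disjunction (x = 2 OR y = 2):
  • If x = 2: with x = 2, every remaining term of the linear equation is divisible by 2, so the left side is ≡ 0 (mod 2); but the right side -5 ≡ 1 (mod 2). No integers can satisfy it.
  • If y = 2: this contradicts the bound y ≤ -7.
Both branches are infeasible, so the system has no integer solution.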